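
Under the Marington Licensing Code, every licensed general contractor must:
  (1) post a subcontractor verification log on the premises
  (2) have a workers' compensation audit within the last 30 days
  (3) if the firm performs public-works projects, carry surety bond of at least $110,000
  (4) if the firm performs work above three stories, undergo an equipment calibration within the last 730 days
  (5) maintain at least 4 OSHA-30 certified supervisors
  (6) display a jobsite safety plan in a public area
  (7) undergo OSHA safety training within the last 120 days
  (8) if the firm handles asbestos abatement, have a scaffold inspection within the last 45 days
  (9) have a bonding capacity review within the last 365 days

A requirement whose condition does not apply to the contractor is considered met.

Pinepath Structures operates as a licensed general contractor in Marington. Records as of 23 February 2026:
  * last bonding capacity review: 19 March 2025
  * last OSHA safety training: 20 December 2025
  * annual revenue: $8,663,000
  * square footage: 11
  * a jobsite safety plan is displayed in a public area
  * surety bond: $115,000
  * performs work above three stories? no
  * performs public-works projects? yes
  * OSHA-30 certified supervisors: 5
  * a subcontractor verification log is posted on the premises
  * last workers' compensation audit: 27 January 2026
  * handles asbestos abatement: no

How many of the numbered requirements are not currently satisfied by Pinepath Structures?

1. subcontractor verification log present → met
2. workers' compensation audit 27 days ago vs limit 30 → met
3. condition 'performs public-works projects' holds; surety bond $115,000 ≥ $110,000 → met
4. condition 'performs work above three stories' does not hold → requirement n/a → met
5. OSHA-30 certified supervisors 5 ≥ 4 → met
6. jobsite safety plan present → met
7. OSHA safety training 65 days ago vs limit 120 → met
8. condition 'handles asbestos abatement' does not hold → requirement n/a → met
9. bonding capacity review 341 days ago vs limit 365 → met
Not met: 0 of 9

0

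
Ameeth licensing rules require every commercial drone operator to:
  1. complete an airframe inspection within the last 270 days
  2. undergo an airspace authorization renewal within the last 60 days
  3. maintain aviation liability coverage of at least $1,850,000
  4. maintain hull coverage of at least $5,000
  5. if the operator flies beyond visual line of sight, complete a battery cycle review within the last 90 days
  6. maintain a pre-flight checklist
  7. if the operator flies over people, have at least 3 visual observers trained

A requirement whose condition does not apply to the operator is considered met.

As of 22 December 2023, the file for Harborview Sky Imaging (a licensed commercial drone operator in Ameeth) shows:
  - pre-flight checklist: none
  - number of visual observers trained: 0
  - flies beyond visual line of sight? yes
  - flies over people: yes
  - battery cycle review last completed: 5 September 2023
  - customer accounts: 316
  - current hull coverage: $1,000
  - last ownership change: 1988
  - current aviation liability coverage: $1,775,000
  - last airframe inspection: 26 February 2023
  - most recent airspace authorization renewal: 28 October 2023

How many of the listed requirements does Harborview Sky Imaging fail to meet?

6

1. airframe inspection 299 days ago vs limit 270 → not met
2. airspace authorization renewal 55 days ago vs limit 60 → met
3. aviation liability coverage $1,775,000 < $1,850,000 → not met
4. hull coverage $1,000 < $5,000 → not met
5. condition 'flies beyond visual line of sight' holds; battery cycle review 108 days ago vs limit 90 → not met
6. pre-flight checklist absent → not met
7. condition 'flies over people' holds; visual observers trained 0 < 3 → not met
Not met: 6 of 7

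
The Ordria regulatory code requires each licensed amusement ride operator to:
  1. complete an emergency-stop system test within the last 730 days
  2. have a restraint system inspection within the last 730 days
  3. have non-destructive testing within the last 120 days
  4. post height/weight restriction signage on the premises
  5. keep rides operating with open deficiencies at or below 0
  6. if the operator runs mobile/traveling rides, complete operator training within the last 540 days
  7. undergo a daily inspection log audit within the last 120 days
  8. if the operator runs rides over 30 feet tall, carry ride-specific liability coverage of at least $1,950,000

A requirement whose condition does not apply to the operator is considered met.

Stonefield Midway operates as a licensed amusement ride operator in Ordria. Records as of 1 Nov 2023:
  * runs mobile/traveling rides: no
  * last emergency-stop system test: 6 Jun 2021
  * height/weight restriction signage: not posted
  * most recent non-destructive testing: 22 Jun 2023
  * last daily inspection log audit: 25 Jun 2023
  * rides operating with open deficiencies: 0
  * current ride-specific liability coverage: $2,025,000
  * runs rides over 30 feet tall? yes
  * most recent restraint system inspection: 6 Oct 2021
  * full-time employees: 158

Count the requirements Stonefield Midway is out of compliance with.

5

1. emergency-stop system test 878 days ago vs limit 730 → not met
2. restraint system inspection 756 days ago vs limit 730 → not met
3. non-destructive testing 132 days ago vs limit 120 → not met
4. height/weight restriction signage absent → not met
5. rides operating with open deficiencies 0 ≤ 0 → met
6. condition 'runs mobile/traveling rides' does not hold → requirement n/a → met
7. daily inspection log audit 129 days ago vs limit 120 → not met
8. condition 'runs rides over 30 feet tall' holds; ride-specific liability coverage $2,025,000 ≥ $1,950,000 → met
Not met: 5 of 8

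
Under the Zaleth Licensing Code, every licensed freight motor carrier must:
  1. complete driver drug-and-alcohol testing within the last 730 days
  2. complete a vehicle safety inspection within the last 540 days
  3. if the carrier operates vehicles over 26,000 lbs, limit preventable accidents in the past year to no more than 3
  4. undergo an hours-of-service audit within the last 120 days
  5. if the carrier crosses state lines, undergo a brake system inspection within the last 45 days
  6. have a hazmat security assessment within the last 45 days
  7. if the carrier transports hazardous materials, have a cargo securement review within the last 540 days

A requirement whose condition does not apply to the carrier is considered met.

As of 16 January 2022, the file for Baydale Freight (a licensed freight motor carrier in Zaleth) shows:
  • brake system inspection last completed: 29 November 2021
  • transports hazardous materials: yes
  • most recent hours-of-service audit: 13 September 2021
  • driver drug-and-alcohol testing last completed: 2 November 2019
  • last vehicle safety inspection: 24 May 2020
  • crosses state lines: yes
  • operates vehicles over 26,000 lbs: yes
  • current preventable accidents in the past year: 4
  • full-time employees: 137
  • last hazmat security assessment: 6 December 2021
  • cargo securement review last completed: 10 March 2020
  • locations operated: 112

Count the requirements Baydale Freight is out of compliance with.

1. driver drug-and-alcohol testing 806 days ago vs limit 730 → not met
2. vehicle safety inspection 602 days ago vs limit 540 → not met
3. condition 'operates vehicles over 26,000 lbs' holds; preventable accidents in the past year 4 > 3 → not met
4. hours-of-service audit 125 days ago vs limit 120 → not met
5. condition 'crosses state lines' holds; brake system inspection 48 days ago vs limit 45 → not met
6. hazmat security assessment 41 days ago vs limit 45 → met
7. condition 'transports hazardous materials' holds; cargo securement review 677 days ago vs limit 540 → not met
Not met: 6 of 7

6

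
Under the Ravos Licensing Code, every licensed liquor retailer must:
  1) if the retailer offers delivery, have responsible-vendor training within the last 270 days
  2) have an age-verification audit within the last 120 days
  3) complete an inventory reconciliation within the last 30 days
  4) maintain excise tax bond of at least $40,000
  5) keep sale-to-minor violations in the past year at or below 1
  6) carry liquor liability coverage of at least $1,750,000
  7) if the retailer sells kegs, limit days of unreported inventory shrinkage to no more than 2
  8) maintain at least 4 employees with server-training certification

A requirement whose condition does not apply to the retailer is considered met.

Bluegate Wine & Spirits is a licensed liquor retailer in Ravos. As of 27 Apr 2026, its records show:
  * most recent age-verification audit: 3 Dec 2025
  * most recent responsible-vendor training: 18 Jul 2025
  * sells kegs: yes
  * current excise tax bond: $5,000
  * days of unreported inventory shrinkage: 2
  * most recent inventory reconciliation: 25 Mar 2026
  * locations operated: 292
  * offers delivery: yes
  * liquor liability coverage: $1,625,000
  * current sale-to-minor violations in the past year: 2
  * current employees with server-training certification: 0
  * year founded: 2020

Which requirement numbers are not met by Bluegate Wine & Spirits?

1. condition 'offers delivery' holds; responsible-vendor training 283 days ago vs limit 270 → not met
2. age-verification audit 145 days ago vs limit 120 → not met
3. inventory reconciliation 33 days ago vs limit 30 → not met
4. excise tax bond $5,000 < $40,000 → not met
5. sale-to-minor violations in the past year 2 > 1 → not met
6. liquor liability coverage $1,625,000 < $1,750,000 → not met
7. condition 'sells kegs' holds; days of unreported inventory shrinkage 2 ≤ 2 → met
8. employees with server-training certification 0 < 4 → not met
Not met: 1, 2, 3, 4, 5, 6, 8

1, 2, 3, 4, 5, 6, 8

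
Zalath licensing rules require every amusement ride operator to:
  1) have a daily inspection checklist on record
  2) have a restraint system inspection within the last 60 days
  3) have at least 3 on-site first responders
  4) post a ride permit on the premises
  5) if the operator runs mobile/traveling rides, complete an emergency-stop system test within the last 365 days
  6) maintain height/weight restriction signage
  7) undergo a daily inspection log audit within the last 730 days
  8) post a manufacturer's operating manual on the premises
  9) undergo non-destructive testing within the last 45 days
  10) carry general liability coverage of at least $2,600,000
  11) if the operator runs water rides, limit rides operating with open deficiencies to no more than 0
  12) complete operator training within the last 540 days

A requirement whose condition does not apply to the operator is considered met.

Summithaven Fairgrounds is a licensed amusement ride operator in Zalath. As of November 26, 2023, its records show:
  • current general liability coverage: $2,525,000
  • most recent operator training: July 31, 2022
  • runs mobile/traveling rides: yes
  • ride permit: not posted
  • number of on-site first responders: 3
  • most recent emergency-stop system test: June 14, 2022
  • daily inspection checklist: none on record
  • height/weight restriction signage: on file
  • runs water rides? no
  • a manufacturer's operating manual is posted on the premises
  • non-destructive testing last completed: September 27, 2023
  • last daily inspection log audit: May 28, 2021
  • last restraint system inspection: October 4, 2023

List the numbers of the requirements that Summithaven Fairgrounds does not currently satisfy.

1. daily inspection checklist absent → not met
2. restraint system inspection 53 days ago vs limit 60 → met
3. on-site first responders 3 ≥ 3 → met
4. ride permit absent → not met
5. condition 'runs mobile/traveling rides' holds; emergency-stop system test 530 days ago vs limit 365 → not met
6. height/weight restriction signage present → met
7. daily inspection log audit 912 days ago vs limit 730 → not met
8. manufacturer's operating manual present → met
9. non-destructive testing 60 days ago vs limit 45 → not met
10. general liability coverage $2,525,000 < $2,600,000 → not met
11. condition 'runs water rides' does not hold → requirement n/a → met
12. operator training 483 days ago vs limit 540 → met
Not met: 1, 4, 5, 7, 9, 10

1, 4, 5, 7, 9, 10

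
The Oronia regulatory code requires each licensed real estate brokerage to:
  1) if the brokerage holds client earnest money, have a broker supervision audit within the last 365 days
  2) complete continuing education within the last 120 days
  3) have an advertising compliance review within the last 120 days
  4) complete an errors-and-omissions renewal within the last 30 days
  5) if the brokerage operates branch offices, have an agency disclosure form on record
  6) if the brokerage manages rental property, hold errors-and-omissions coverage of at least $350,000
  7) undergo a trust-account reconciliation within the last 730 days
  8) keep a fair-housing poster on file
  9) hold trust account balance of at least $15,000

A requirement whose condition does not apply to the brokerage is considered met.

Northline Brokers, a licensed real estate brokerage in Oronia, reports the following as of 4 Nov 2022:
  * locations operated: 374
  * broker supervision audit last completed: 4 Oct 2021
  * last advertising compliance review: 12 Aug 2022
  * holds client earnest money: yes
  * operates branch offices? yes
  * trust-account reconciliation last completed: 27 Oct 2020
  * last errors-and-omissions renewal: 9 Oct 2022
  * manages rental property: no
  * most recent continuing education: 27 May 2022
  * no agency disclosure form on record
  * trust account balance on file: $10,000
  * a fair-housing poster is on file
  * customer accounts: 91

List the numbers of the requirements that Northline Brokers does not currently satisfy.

1. condition 'holds client earnest money' holds; broker supervision audit 396 days ago vs limit 365 → not met
2. continuing education 161 days ago vs limit 120 → not met
3. advertising compliance review 84 days ago vs limit 120 → met
4. errors-and-omissions renewal 26 days ago vs limit 30 → met
5. condition 'operates branch offices' holds; agency disclosure form absent → not met
6. condition 'manages rental property' does not hold → requirement n/a → met
7. trust-account reconciliation 738 days ago vs limit 730 → not met
8. fair-housing poster present → met
9. trust account balance $10,000 < $15,000 → not met
Not met: 1, 2, 5, 7, 9

1, 2, 5, 7, 9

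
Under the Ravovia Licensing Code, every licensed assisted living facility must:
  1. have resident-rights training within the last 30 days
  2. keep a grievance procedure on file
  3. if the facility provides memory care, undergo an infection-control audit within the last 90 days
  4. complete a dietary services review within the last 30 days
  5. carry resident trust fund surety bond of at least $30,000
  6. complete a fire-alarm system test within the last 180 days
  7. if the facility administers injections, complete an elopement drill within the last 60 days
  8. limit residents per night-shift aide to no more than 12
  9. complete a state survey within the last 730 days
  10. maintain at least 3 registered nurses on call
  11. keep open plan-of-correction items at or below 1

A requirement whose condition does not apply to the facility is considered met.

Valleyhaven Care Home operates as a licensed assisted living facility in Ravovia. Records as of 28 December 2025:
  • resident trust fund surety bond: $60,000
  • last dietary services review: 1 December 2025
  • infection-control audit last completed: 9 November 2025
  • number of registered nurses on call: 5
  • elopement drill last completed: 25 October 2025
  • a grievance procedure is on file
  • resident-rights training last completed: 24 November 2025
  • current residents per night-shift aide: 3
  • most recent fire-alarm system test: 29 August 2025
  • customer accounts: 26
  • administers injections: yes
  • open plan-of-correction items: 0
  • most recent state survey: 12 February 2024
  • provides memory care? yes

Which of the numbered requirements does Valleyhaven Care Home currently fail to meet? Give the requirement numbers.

1, 7

1. resident-rights training 34 days ago vs limit 30 → not met
2. grievance procedure present → met
3. condition 'provides memory care' holds; infection-control audit 49 days ago vs limit 90 → met
4. dietary services review 27 days ago vs limit 30 → met
5. resident trust fund surety bond $60,000 ≥ $30,000 → met
6. fire-alarm system test 121 days ago vs limit 180 → met
7. condition 'administers injections' holds; elopement drill 64 days ago vs limit 60 → not met
8. residents per night-shift aide 3 ≤ 12 → met
9. state survey 685 days ago vs limit 730 → met
10. registered nurses on call 5 ≥ 3 → met
11. open plan-of-correction items 0 ≤ 1 → met
Not met: 1, 7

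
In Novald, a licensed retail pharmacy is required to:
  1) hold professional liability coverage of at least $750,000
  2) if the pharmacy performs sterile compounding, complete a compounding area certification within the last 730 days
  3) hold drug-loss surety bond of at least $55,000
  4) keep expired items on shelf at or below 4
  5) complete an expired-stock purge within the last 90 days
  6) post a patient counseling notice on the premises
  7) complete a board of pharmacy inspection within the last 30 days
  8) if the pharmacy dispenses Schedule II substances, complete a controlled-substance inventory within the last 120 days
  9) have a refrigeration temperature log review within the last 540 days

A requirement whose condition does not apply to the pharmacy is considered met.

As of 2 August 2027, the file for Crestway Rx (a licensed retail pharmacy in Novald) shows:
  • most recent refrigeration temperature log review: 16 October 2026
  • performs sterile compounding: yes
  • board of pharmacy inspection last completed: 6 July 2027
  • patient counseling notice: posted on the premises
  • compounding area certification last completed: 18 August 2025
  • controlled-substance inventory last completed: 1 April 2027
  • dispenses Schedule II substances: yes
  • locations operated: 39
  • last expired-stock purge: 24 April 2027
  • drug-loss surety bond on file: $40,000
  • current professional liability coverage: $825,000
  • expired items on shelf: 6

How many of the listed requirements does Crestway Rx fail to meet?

4

1. professional liability coverage $825,000 ≥ $750,000 → met
2. condition 'performs sterile compounding' holds; compounding area certification 714 days ago vs limit 730 → met
3. drug-loss surety bond $40,000 < $55,000 → not met
4. expired items on shelf 6 > 4 → not met
5. expired-stock purge 100 days ago vs limit 90 → not met
6. patient counseling notice present → met
7. board of pharmacy inspection 27 days ago vs limit 30 → met
8. condition 'dispenses Schedule II substances' holds; controlled-substance inventory 123 days ago vs limit 120 → not met
9. refrigeration temperature log review 290 days ago vs limit 540 → met
Not met: 4 of 9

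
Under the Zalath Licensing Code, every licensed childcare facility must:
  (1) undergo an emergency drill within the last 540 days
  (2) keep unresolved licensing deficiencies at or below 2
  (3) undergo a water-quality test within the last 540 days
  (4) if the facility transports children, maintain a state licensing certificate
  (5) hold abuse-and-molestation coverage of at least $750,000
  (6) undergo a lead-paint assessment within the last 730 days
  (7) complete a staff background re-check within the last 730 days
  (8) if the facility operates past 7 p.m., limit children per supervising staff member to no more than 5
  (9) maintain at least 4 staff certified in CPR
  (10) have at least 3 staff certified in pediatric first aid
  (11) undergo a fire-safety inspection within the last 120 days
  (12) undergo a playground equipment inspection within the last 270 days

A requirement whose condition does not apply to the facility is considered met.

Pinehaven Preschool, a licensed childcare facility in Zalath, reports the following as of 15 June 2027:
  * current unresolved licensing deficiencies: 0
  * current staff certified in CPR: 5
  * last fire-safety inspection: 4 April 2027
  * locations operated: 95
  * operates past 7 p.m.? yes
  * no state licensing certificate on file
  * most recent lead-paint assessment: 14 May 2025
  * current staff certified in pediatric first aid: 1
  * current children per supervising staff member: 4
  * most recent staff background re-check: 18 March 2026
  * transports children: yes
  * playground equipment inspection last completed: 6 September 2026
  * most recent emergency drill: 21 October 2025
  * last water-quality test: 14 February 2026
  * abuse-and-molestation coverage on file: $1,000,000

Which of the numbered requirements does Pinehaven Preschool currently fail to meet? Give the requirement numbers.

1, 4, 6, 10, 12

1. emergency drill 602 days ago vs limit 540 → not met
2. unresolved licensing deficiencies 0 ≤ 2 → met
3. water-quality test 486 days ago vs limit 540 → met
4. condition 'transports children' holds; state licensing certificate absent → not met
5. abuse-and-molestation coverage $1,000,000 ≥ $750,000 → met
6. lead-paint assessment 762 days ago vs limit 730 → not met
7. staff background re-check 454 days ago vs limit 730 → met
8. condition 'operates past 7 p.m.' holds; children per supervising staff member 4 ≤ 5 → met
9. staff certified in CPR 5 ≥ 4 → met
10. staff certified in pediatric first aid 1 < 3 → not met
11. fire-safety inspection 72 days ago vs limit 120 → met
12. playground equipment inspection 282 days ago vs limit 270 → not met
Not met: 1, 4, 6, 10, 12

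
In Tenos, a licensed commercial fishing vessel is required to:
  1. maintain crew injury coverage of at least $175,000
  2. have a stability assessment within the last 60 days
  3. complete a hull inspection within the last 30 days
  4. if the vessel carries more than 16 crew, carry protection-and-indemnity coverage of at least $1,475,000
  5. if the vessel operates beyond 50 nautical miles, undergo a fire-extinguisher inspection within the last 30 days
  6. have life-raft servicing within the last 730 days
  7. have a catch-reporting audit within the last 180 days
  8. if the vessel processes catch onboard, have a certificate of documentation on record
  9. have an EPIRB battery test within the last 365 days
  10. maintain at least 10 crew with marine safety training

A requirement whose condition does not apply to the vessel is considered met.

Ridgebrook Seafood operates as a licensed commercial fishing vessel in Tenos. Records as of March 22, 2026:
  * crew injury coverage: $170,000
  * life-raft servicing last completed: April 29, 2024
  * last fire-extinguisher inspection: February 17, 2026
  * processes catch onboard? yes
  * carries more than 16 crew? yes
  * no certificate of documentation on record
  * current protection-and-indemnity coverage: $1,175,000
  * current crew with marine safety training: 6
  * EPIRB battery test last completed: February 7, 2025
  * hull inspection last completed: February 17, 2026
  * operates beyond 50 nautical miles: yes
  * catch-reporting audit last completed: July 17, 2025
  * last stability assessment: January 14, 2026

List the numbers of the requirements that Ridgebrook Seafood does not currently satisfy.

1, 2, 3, 4, 5, 7, 8, 9, 10

1. crew injury coverage $170,000 < $175,000 → not met
2. stability assessment 67 days ago vs limit 60 → not met
3. hull inspection 33 days ago vs limit 30 → not met
4. condition 'carries more than 16 crew' holds; protection-and-indemnity coverage $1,175,000 < $1,475,000 → not met
5. condition 'operates beyond 50 nautical miles' holds; fire-extinguisher inspection 33 days ago vs limit 30 → not met
6. life-raft servicing 692 days ago vs limit 730 → met
7. catch-reporting audit 248 days ago vs limit 180 → not met
8. condition 'processes catch onboard' holds; certificate of documentation absent → not met
9. EPIRB battery test 408 days ago vs limit 365 → not met
10. crew with marine safety training 6 < 10 → not met
Not met: 1, 2, 3, 4, 5, 7, 8, 9, 10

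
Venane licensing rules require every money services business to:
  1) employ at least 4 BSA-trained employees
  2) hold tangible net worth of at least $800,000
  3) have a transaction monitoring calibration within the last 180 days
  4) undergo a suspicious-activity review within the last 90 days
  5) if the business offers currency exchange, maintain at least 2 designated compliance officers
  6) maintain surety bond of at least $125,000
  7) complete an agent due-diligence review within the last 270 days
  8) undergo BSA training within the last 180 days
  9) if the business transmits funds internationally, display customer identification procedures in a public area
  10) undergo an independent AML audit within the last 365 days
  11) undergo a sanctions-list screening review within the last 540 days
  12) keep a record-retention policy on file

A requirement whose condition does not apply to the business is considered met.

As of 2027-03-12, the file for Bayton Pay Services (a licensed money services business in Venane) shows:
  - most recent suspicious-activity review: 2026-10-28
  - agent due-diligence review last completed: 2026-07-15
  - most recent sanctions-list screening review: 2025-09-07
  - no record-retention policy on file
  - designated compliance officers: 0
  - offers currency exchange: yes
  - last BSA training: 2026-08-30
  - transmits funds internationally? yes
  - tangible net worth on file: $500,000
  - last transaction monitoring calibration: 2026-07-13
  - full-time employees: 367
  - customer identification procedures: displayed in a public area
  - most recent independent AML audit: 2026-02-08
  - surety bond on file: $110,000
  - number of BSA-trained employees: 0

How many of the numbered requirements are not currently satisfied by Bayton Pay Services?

1. BSA-trained employees 0 < 4 → not met
2. tangible net worth $500,000 < $800,000 → not met
3. transaction monitoring calibration 242 days ago vs limit 180 → not met
4. suspicious-activity review 135 days ago vs limit 90 → not met
5. condition 'offers currency exchange' holds; designated compliance officers 0 < 2 → not met
6. surety bond $110,000 < $125,000 → not met
7. agent due-diligence review 240 days ago vs limit 270 → met
8. BSA training 194 days ago vs limit 180 → not met
9. condition 'transmits funds internationally' holds; customer identification procedures present → met
10. independent AML audit 397 days ago vs limit 365 → not met
11. sanctions-list screening review 551 days ago vs limit 540 → not met
12. record-retention policy absent → not met
Not met: 10 of 12

10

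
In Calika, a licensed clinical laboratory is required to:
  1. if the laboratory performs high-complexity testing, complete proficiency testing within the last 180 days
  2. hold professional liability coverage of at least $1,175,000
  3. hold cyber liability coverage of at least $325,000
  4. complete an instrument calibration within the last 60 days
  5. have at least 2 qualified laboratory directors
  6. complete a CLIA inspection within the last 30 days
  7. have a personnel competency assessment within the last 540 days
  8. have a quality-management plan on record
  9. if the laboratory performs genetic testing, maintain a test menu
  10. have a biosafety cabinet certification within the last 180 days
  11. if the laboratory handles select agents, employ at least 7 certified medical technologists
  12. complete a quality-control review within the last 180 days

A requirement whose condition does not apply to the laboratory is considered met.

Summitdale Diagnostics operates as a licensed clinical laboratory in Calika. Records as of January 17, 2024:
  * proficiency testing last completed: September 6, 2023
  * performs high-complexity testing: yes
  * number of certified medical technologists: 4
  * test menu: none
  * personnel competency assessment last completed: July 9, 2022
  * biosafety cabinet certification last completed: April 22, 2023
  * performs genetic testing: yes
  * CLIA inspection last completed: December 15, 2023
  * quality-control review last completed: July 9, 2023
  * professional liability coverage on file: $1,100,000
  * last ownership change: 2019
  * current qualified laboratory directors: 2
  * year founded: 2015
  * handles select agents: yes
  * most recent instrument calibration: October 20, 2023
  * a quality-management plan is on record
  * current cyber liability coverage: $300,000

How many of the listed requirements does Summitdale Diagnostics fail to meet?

1. condition 'performs high-complexity testing' holds; proficiency testing 133 days ago vs limit 180 → met
2. professional liability coverage $1,100,000 < $1,175,000 → not met
3. cyber liability coverage $300,000 < $325,000 → not met
4. instrument calibration 89 days ago vs limit 60 → not met
5. qualified laboratory directors 2 ≥ 2 → met
6. CLIA inspection 33 days ago vs limit 30 → not met
7. personnel competency assessment 557 days ago vs limit 540 → not met
8. quality-management plan present → met
9. condition 'performs genetic testing' holds; test menu absent → not met
10. biosafety cabinet certification 270 days ago vs limit 180 → not met
11. condition 'handles select agents' holds; certified medical technologists 4 < 7 → not met
12. quality-control review 192 days ago vs limit 180 → not met
Not met: 9 of 12

9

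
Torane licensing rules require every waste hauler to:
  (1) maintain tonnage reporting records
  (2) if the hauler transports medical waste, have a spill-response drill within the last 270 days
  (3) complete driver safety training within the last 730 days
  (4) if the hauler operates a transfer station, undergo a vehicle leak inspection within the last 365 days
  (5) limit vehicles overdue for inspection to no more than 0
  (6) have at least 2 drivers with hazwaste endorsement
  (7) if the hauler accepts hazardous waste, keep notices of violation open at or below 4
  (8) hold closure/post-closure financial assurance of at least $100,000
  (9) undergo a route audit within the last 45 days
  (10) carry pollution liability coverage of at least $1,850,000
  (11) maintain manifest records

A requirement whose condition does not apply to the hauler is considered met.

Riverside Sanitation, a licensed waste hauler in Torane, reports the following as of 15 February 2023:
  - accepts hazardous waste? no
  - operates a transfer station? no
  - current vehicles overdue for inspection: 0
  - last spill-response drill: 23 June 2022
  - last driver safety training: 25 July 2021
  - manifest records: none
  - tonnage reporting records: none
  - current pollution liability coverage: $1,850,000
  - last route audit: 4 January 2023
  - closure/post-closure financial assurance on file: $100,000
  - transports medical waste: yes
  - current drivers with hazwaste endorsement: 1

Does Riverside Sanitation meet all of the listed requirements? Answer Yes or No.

1. tonnage reporting records absent → not met
2. condition 'transports medical waste' holds; spill-response drill 237 days ago vs limit 270 → met
3. driver safety training 570 days ago vs limit 730 → met
4. condition 'operates a transfer station' does not hold → requirement n/a → met
5. vehicles overdue for inspection 0 ≤ 0 → met
6. drivers with hazwaste endorsement 1 < 2 → not met
7. condition 'accepts hazardous waste' does not hold → requirement n/a → met
8. closure/post-closure financial assurance $100,000 ≥ $100,000 → met
9. route audit 42 days ago vs limit 45 → met
10. pollution liability coverage $1,850,000 ≥ $1,850,000 → met
11. manifest records absent → not met
Not met: 1, 6, 11

No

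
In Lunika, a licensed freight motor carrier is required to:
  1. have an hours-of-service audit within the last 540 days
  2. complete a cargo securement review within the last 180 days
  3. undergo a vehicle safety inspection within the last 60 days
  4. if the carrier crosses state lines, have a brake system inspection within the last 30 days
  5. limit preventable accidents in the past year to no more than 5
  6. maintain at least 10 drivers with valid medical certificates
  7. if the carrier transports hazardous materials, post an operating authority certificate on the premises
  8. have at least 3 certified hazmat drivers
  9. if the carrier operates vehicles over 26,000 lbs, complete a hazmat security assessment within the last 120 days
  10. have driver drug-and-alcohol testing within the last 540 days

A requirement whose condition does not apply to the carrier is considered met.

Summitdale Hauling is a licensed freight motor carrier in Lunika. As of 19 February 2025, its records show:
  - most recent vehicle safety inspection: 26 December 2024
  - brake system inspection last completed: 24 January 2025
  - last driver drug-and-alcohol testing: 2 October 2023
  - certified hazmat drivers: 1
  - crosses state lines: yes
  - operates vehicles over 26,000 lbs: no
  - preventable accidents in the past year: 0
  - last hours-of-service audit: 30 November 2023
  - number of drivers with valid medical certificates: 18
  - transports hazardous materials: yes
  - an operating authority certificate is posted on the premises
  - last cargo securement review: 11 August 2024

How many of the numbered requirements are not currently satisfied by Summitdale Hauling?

2

1. hours-of-service audit 447 days ago vs limit 540 → met
2. cargo securement review 192 days ago vs limit 180 → not met
3. vehicle safety inspection 55 days ago vs limit 60 → met
4. condition 'crosses state lines' holds; brake system inspection 26 days ago vs limit 30 → met
5. preventable accidents in the past year 0 ≤ 5 → met
6. drivers with valid medical certificates 18 ≥ 10 → met
7. condition 'transports hazardous materials' holds; operating authority certificate present → met
8. certified hazmat drivers 1 < 3 → not met
9. condition 'operates vehicles over 26,000 lbs' does not hold → requirement n/a → met
10. driver drug-and-alcohol testing 506 days ago vs limit 540 → met
Not met: 2 of 10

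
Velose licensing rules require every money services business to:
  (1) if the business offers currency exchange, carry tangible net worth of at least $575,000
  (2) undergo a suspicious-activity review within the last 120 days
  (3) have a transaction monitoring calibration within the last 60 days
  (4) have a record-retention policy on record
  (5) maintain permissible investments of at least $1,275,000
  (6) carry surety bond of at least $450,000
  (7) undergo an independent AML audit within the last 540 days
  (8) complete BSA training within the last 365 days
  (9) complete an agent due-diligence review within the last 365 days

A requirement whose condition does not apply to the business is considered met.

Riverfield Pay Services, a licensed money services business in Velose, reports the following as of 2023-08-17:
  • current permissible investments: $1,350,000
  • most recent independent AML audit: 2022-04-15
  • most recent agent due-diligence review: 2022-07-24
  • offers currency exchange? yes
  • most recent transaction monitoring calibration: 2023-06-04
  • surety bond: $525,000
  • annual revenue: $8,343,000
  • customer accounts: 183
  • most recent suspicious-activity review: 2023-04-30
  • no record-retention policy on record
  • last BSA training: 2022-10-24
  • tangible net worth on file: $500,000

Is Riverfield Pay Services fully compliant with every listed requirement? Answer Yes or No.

No

1. condition 'offers currency exchange' holds; tangible net worth $500,000 < $575,000 → not met
2. suspicious-activity review 109 days ago vs limit 120 → met
3. transaction monitoring calibration 74 days ago vs limit 60 → not met
4. record-retention policy absent → not met
5. permissible investments $1,350,000 ≥ $1,275,000 → met
6. surety bond $525,000 ≥ $450,000 → met
7. independent AML audit 489 days ago vs limit 540 → met
8. BSA training 297 days ago vs limit 365 → met
9. agent due-diligence review 389 days ago vs limit 365 → not met
Not met: 1, 3, 4, 9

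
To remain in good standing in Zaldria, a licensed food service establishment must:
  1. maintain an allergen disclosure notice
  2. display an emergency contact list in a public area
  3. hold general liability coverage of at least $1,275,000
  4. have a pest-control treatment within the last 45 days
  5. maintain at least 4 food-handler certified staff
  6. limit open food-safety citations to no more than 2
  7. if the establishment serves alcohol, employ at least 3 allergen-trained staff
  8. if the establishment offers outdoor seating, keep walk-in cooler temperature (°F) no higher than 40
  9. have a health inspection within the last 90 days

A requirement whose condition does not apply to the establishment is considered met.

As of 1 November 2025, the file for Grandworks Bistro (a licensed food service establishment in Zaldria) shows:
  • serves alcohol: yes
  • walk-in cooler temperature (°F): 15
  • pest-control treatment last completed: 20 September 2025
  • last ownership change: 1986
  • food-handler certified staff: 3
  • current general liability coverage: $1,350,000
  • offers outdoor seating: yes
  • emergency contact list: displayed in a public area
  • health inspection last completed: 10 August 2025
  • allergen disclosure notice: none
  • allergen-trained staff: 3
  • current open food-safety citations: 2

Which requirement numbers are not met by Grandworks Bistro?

1, 5

1. allergen disclosure notice absent → not met
2. emergency contact list present → met
3. general liability coverage $1,350,000 ≥ $1,275,000 → met
4. pest-control treatment 42 days ago vs limit 45 → met
5. food-handler certified staff 3 < 4 → not met
6. open food-safety citations 2 ≤ 2 → met
7. condition 'serves alcohol' holds; allergen-trained staff 3 ≥ 3 → met
8. condition 'offers outdoor seating' holds; walk-in cooler temperature (°F) 15 ≤ 40 → met
9. health inspection 83 days ago vs limit 90 → met
Not met: 1, 5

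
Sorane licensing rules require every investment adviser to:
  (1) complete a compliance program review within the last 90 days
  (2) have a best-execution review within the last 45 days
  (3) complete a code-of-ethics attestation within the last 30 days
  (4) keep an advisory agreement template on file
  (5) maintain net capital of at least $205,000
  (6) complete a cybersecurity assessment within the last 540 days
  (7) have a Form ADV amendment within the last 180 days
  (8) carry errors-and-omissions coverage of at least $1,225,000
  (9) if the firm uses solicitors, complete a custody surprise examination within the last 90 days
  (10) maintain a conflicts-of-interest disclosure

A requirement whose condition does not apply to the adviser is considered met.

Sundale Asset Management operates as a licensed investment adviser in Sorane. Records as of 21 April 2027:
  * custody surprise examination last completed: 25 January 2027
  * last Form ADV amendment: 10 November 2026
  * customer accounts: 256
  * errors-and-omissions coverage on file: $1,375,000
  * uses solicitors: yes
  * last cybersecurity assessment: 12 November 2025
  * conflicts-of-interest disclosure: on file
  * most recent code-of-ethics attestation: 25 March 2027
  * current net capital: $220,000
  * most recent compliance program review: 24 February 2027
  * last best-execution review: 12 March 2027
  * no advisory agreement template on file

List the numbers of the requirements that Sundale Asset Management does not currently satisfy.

1. compliance program review 56 days ago vs limit 90 → met
2. best-execution review 40 days ago vs limit 45 → met
3. code-of-ethics attestation 27 days ago vs limit 30 → met
4. advisory agreement template absent → not met
5. net capital $220,000 ≥ $205,000 → met
6. cybersecurity assessment 525 days ago vs limit 540 → met
7. Form ADV amendment 162 days ago vs limit 180 → met
8. errors-and-omissions coverage $1,375,000 ≥ $1,225,000 → met
9. condition 'uses solicitors' holds; custody surprise examination 86 days ago vs limit 90 → met
10. conflicts-of-interest disclosure present → met
Not met: 4

4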